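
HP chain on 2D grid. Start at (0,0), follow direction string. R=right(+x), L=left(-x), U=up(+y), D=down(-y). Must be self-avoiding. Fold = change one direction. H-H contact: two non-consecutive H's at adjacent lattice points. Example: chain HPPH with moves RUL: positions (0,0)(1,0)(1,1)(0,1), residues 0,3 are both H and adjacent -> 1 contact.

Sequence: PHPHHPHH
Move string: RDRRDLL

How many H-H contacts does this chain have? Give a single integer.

Answer: 1

Derivation:
Positions: [(0, 0), (1, 0), (1, -1), (2, -1), (3, -1), (3, -2), (2, -2), (1, -2)]
H-H contact: residue 3 @(2,-1) - residue 6 @(2, -2)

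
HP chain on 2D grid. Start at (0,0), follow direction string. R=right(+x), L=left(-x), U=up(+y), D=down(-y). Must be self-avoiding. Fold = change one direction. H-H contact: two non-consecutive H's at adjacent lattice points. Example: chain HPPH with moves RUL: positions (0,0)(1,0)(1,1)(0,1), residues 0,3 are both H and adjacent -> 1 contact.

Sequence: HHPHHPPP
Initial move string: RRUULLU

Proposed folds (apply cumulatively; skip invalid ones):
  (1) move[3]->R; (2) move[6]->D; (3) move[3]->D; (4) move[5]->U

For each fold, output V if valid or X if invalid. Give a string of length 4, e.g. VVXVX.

Answer: XVXX

Derivation:
Initial: RRUULLU -> [(0, 0), (1, 0), (2, 0), (2, 1), (2, 2), (1, 2), (0, 2), (0, 3)]
Fold 1: move[3]->R => RRURLLU INVALID (collision), skipped
Fold 2: move[6]->D => RRUULLD VALID
Fold 3: move[3]->D => RRUDLLD INVALID (collision), skipped
Fold 4: move[5]->U => RRUULUD INVALID (collision), skipped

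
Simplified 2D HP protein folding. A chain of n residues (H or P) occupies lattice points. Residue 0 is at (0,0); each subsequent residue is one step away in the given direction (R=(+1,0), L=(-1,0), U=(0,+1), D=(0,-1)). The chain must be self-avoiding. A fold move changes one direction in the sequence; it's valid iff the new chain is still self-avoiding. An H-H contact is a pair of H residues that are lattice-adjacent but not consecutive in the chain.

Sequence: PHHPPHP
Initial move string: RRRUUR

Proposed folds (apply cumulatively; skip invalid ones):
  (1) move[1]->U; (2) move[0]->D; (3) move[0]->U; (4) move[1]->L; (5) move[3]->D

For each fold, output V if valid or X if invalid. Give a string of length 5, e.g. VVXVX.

Initial: RRRUUR -> [(0, 0), (1, 0), (2, 0), (3, 0), (3, 1), (3, 2), (4, 2)]
Fold 1: move[1]->U => RURUUR VALID
Fold 2: move[0]->D => DURUUR INVALID (collision), skipped
Fold 3: move[0]->U => UURUUR VALID
Fold 4: move[1]->L => ULRUUR INVALID (collision), skipped
Fold 5: move[3]->D => UURDUR INVALID (collision), skipped

Answer: VXVXX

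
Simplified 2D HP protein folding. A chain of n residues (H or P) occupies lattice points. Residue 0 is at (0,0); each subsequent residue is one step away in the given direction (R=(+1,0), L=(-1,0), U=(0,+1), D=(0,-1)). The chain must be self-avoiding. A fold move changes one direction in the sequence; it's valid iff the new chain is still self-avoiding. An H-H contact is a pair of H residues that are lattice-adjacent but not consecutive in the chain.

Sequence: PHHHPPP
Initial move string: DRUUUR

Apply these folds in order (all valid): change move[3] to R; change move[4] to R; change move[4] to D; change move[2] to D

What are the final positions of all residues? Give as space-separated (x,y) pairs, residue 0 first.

Initial moves: DRUUUR
Fold: move[3]->R => DRURUR (positions: [(0, 0), (0, -1), (1, -1), (1, 0), (2, 0), (2, 1), (3, 1)])
Fold: move[4]->R => DRURRR (positions: [(0, 0), (0, -1), (1, -1), (1, 0), (2, 0), (3, 0), (4, 0)])
Fold: move[4]->D => DRURDR (positions: [(0, 0), (0, -1), (1, -1), (1, 0), (2, 0), (2, -1), (3, -1)])
Fold: move[2]->D => DRDRDR (positions: [(0, 0), (0, -1), (1, -1), (1, -2), (2, -2), (2, -3), (3, -3)])

Answer: (0,0) (0,-1) (1,-1) (1,-2) (2,-2) (2,-3) (3,-3)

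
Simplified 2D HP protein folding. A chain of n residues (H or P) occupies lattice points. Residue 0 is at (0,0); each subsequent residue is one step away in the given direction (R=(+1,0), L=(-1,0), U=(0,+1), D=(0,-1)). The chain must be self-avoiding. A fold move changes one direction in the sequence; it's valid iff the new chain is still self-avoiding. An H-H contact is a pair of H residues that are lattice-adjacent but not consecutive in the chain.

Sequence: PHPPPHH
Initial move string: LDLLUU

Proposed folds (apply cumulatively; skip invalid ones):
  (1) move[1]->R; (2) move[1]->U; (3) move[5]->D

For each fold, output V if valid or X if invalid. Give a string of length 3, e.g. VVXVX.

Answer: XVX

Derivation:
Initial: LDLLUU -> [(0, 0), (-1, 0), (-1, -1), (-2, -1), (-3, -1), (-3, 0), (-3, 1)]
Fold 1: move[1]->R => LRLLUU INVALID (collision), skipped
Fold 2: move[1]->U => LULLUU VALID
Fold 3: move[5]->D => LULLUD INVALID (collision), skipped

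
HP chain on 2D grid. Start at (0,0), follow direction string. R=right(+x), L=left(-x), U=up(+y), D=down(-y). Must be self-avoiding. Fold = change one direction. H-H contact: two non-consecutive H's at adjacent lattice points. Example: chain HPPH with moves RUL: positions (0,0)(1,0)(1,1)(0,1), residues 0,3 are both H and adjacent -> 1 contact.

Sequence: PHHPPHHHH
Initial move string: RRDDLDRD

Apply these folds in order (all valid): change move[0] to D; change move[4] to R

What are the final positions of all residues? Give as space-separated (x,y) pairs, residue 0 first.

Initial moves: RRDDLDRD
Fold: move[0]->D => DRDDLDRD (positions: [(0, 0), (0, -1), (1, -1), (1, -2), (1, -3), (0, -3), (0, -4), (1, -4), (1, -5)])
Fold: move[4]->R => DRDDRDRD (positions: [(0, 0), (0, -1), (1, -1), (1, -2), (1, -3), (2, -3), (2, -4), (3, -4), (3, -5)])

Answer: (0,0) (0,-1) (1,-1) (1,-2) (1,-3) (2,-3) (2,-4) (3,-4) (3,-5)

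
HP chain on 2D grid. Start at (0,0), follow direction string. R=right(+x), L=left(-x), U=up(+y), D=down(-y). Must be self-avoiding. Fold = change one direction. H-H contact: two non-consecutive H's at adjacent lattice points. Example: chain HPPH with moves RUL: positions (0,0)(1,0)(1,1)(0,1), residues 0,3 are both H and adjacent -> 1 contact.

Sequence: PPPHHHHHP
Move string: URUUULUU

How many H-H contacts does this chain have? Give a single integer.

Positions: [(0, 0), (0, 1), (1, 1), (1, 2), (1, 3), (1, 4), (0, 4), (0, 5), (0, 6)]
No H-H contacts found.

Answer: 0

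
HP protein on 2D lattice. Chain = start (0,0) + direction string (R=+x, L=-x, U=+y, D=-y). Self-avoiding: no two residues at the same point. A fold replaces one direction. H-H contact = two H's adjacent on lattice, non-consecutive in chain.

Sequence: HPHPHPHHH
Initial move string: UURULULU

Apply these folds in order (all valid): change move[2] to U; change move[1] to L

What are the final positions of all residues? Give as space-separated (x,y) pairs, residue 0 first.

Answer: (0,0) (0,1) (-1,1) (-1,2) (-1,3) (-2,3) (-2,4) (-3,4) (-3,5)

Derivation:
Initial moves: UURULULU
Fold: move[2]->U => UUUULULU (positions: [(0, 0), (0, 1), (0, 2), (0, 3), (0, 4), (-1, 4), (-1, 5), (-2, 5), (-2, 6)])
Fold: move[1]->L => ULUULULU (positions: [(0, 0), (0, 1), (-1, 1), (-1, 2), (-1, 3), (-2, 3), (-2, 4), (-3, 4), (-3, 5)])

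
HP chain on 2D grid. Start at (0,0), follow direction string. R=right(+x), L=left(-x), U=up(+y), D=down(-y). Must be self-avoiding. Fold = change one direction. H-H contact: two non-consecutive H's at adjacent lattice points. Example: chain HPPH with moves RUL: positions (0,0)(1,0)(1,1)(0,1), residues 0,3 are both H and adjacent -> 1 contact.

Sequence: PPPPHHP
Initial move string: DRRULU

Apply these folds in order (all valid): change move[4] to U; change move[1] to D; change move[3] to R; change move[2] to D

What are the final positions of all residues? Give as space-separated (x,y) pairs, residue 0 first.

Initial moves: DRRULU
Fold: move[4]->U => DRRUUU (positions: [(0, 0), (0, -1), (1, -1), (2, -1), (2, 0), (2, 1), (2, 2)])
Fold: move[1]->D => DDRUUU (positions: [(0, 0), (0, -1), (0, -2), (1, -2), (1, -1), (1, 0), (1, 1)])
Fold: move[3]->R => DDRRUU (positions: [(0, 0), (0, -1), (0, -2), (1, -2), (2, -2), (2, -1), (2, 0)])
Fold: move[2]->D => DDDRUU (positions: [(0, 0), (0, -1), (0, -2), (0, -3), (1, -3), (1, -2), (1, -1)])

Answer: (0,0) (0,-1) (0,-2) (0,-3) (1,-3) (1,-2) (1,-1)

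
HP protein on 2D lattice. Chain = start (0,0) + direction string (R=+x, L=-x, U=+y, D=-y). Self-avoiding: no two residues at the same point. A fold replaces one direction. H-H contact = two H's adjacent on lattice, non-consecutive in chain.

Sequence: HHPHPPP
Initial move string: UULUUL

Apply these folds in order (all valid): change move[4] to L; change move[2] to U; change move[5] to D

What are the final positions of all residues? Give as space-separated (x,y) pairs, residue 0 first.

Answer: (0,0) (0,1) (0,2) (0,3) (0,4) (-1,4) (-1,3)

Derivation:
Initial moves: UULUUL
Fold: move[4]->L => UULULL (positions: [(0, 0), (0, 1), (0, 2), (-1, 2), (-1, 3), (-2, 3), (-3, 3)])
Fold: move[2]->U => UUUULL (positions: [(0, 0), (0, 1), (0, 2), (0, 3), (0, 4), (-1, 4), (-2, 4)])
Fold: move[5]->D => UUUULD (positions: [(0, 0), (0, 1), (0, 2), (0, 3), (0, 4), (-1, 4), (-1, 3)])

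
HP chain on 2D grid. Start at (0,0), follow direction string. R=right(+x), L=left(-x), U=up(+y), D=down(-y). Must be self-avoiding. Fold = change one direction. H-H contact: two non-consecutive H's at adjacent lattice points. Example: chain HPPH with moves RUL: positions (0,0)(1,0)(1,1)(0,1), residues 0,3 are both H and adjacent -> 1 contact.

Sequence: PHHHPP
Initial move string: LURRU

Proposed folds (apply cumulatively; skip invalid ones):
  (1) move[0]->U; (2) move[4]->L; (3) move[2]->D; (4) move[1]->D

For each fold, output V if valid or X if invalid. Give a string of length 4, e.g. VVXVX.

Answer: VXXX

Derivation:
Initial: LURRU -> [(0, 0), (-1, 0), (-1, 1), (0, 1), (1, 1), (1, 2)]
Fold 1: move[0]->U => UURRU VALID
Fold 2: move[4]->L => UURRL INVALID (collision), skipped
Fold 3: move[2]->D => UUDRU INVALID (collision), skipped
Fold 4: move[1]->D => UDRRU INVALID (collision), skipped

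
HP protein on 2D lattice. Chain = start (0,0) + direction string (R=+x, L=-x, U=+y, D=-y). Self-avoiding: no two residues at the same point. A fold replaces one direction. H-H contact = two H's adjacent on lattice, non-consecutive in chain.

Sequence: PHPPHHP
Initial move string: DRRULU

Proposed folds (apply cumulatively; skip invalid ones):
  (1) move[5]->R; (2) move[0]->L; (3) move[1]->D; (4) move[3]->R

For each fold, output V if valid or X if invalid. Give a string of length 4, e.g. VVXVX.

Answer: XXXX

Derivation:
Initial: DRRULU -> [(0, 0), (0, -1), (1, -1), (2, -1), (2, 0), (1, 0), (1, 1)]
Fold 1: move[5]->R => DRRULR INVALID (collision), skipped
Fold 2: move[0]->L => LRRULU INVALID (collision), skipped
Fold 3: move[1]->D => DDRULU INVALID (collision), skipped
Fold 4: move[3]->R => DRRRLU INVALID (collision), skipped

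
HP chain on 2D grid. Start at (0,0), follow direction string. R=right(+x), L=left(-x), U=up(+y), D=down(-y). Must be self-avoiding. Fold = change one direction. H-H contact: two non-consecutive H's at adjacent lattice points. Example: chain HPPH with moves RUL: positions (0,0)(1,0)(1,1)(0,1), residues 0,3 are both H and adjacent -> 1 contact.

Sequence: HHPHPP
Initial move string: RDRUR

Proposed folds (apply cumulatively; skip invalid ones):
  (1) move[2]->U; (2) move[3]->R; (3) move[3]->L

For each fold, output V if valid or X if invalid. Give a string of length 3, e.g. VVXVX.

Answer: XVX

Derivation:
Initial: RDRUR -> [(0, 0), (1, 0), (1, -1), (2, -1), (2, 0), (3, 0)]
Fold 1: move[2]->U => RDUUR INVALID (collision), skipped
Fold 2: move[3]->R => RDRRR VALID
Fold 3: move[3]->L => RDRLR INVALID (collision), skipped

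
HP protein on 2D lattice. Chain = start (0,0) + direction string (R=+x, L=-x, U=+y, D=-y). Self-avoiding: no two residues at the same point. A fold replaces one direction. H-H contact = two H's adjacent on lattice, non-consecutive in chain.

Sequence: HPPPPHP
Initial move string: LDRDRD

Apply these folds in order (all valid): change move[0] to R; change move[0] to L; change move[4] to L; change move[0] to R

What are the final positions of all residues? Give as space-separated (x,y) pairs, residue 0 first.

Initial moves: LDRDRD
Fold: move[0]->R => RDRDRD (positions: [(0, 0), (1, 0), (1, -1), (2, -1), (2, -2), (3, -2), (3, -3)])
Fold: move[0]->L => LDRDRD (positions: [(0, 0), (-1, 0), (-1, -1), (0, -1), (0, -2), (1, -2), (1, -3)])
Fold: move[4]->L => LDRDLD (positions: [(0, 0), (-1, 0), (-1, -1), (0, -1), (0, -2), (-1, -2), (-1, -3)])
Fold: move[0]->R => RDRDLD (positions: [(0, 0), (1, 0), (1, -1), (2, -1), (2, -2), (1, -2), (1, -3)])

Answer: (0,0) (1,0) (1,-1) (2,-1) (2,-2) (1,-2) (1,-3)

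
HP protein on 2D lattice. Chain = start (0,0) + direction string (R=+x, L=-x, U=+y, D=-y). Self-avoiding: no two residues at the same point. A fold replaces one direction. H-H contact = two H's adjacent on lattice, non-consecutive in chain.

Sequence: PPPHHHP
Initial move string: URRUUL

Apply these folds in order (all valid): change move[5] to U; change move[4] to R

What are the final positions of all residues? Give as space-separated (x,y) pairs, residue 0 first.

Initial moves: URRUUL
Fold: move[5]->U => URRUUU (positions: [(0, 0), (0, 1), (1, 1), (2, 1), (2, 2), (2, 3), (2, 4)])
Fold: move[4]->R => URRURU (positions: [(0, 0), (0, 1), (1, 1), (2, 1), (2, 2), (3, 2), (3, 3)])

Answer: (0,0) (0,1) (1,1) (2,1) (2,2) (3,2) (3,3)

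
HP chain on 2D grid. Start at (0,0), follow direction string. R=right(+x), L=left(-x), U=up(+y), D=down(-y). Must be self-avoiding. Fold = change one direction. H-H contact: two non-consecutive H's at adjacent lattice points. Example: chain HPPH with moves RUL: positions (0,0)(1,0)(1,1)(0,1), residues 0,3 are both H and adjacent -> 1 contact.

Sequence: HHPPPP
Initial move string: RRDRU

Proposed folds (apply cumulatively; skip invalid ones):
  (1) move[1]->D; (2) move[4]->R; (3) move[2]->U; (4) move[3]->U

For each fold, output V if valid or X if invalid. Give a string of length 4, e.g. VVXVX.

Answer: VVXX

Derivation:
Initial: RRDRU -> [(0, 0), (1, 0), (2, 0), (2, -1), (3, -1), (3, 0)]
Fold 1: move[1]->D => RDDRU VALID
Fold 2: move[4]->R => RDDRR VALID
Fold 3: move[2]->U => RDURR INVALID (collision), skipped
Fold 4: move[3]->U => RDDUR INVALID (collision), skipped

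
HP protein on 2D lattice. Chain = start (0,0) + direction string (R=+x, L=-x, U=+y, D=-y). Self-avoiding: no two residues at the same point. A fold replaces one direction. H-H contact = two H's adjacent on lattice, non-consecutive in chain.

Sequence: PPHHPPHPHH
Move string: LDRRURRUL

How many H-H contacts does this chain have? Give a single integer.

Answer: 1

Derivation:
Positions: [(0, 0), (-1, 0), (-1, -1), (0, -1), (1, -1), (1, 0), (2, 0), (3, 0), (3, 1), (2, 1)]
H-H contact: residue 6 @(2,0) - residue 9 @(2, 1)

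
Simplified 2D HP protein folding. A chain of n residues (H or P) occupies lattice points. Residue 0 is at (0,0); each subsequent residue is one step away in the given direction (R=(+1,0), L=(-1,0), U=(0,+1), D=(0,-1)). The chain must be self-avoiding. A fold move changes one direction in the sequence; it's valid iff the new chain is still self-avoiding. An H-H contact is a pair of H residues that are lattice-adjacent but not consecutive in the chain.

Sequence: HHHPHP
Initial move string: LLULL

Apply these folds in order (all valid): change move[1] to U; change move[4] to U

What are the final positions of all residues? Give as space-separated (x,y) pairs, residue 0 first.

Answer: (0,0) (-1,0) (-1,1) (-1,2) (-2,2) (-2,3)

Derivation:
Initial moves: LLULL
Fold: move[1]->U => LUULL (positions: [(0, 0), (-1, 0), (-1, 1), (-1, 2), (-2, 2), (-3, 2)])
Fold: move[4]->U => LUULU (positions: [(0, 0), (-1, 0), (-1, 1), (-1, 2), (-2, 2), (-2, 3)])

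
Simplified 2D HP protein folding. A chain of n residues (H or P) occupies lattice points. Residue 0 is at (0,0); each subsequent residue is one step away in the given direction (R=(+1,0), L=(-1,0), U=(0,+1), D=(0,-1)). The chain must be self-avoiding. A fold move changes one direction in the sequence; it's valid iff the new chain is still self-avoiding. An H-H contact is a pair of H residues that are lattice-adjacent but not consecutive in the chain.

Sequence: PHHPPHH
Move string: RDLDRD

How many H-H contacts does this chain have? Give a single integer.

Answer: 1

Derivation:
Positions: [(0, 0), (1, 0), (1, -1), (0, -1), (0, -2), (1, -2), (1, -3)]
H-H contact: residue 2 @(1,-1) - residue 5 @(1, -2)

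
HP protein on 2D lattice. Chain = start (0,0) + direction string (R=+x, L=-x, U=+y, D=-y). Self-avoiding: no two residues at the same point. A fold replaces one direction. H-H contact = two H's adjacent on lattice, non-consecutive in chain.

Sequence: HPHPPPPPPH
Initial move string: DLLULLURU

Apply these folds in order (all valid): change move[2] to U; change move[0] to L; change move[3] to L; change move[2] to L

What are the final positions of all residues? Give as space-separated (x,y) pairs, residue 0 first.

Answer: (0,0) (-1,0) (-2,0) (-3,0) (-4,0) (-5,0) (-6,0) (-6,1) (-5,1) (-5,2)

Derivation:
Initial moves: DLLULLURU
Fold: move[2]->U => DLUULLURU (positions: [(0, 0), (0, -1), (-1, -1), (-1, 0), (-1, 1), (-2, 1), (-3, 1), (-3, 2), (-2, 2), (-2, 3)])
Fold: move[0]->L => LLUULLURU (positions: [(0, 0), (-1, 0), (-2, 0), (-2, 1), (-2, 2), (-3, 2), (-4, 2), (-4, 3), (-3, 3), (-3, 4)])
Fold: move[3]->L => LLULLLURU (positions: [(0, 0), (-1, 0), (-2, 0), (-2, 1), (-3, 1), (-4, 1), (-5, 1), (-5, 2), (-4, 2), (-4, 3)])
Fold: move[2]->L => LLLLLLURU (positions: [(0, 0), (-1, 0), (-2, 0), (-3, 0), (-4, 0), (-5, 0), (-6, 0), (-6, 1), (-5, 1), (-5, 2)])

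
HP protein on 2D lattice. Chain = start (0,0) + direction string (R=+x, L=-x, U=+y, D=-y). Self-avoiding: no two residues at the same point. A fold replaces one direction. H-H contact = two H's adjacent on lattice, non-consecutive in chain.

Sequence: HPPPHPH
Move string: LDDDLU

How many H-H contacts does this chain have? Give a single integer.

Positions: [(0, 0), (-1, 0), (-1, -1), (-1, -2), (-1, -3), (-2, -3), (-2, -2)]
No H-H contacts found.

Answer: 0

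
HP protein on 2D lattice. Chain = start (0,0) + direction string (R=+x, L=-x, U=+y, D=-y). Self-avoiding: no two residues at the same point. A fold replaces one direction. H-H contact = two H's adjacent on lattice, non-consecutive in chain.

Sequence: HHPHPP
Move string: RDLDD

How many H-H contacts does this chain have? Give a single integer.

Answer: 1

Derivation:
Positions: [(0, 0), (1, 0), (1, -1), (0, -1), (0, -2), (0, -3)]
H-H contact: residue 0 @(0,0) - residue 3 @(0, -1)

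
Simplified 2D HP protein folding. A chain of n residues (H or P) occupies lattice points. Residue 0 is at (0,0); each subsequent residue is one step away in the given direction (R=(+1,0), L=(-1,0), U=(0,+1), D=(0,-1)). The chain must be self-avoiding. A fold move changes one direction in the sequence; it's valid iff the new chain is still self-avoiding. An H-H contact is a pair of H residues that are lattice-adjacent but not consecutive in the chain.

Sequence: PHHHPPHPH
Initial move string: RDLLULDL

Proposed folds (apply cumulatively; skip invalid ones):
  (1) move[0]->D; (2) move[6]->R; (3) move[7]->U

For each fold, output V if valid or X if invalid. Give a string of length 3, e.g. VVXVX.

Initial: RDLLULDL -> [(0, 0), (1, 0), (1, -1), (0, -1), (-1, -1), (-1, 0), (-2, 0), (-2, -1), (-3, -1)]
Fold 1: move[0]->D => DDLLULDL VALID
Fold 2: move[6]->R => DDLLULRL INVALID (collision), skipped
Fold 3: move[7]->U => DDLLULDU INVALID (collision), skipped

Answer: VXX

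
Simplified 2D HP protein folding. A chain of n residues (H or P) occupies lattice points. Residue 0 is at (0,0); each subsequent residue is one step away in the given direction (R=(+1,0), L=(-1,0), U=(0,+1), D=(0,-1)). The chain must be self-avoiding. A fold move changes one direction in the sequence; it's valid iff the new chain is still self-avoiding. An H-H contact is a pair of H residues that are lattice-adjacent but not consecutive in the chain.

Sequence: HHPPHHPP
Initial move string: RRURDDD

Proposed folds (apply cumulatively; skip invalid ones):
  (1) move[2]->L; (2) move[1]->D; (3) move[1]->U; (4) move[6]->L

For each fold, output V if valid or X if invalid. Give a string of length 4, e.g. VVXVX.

Initial: RRURDDD -> [(0, 0), (1, 0), (2, 0), (2, 1), (3, 1), (3, 0), (3, -1), (3, -2)]
Fold 1: move[2]->L => RRLRDDD INVALID (collision), skipped
Fold 2: move[1]->D => RDURDDD INVALID (collision), skipped
Fold 3: move[1]->U => RUURDDD VALID
Fold 4: move[6]->L => RUURDDL INVALID (collision), skipped

Answer: XXVX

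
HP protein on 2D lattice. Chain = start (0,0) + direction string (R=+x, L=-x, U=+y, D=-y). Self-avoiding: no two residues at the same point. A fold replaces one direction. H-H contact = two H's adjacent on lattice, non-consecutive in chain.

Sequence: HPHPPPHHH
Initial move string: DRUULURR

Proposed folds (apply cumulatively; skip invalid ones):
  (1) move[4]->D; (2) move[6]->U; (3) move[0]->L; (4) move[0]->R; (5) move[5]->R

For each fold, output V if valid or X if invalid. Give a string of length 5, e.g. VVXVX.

Initial: DRUULURR -> [(0, 0), (0, -1), (1, -1), (1, 0), (1, 1), (0, 1), (0, 2), (1, 2), (2, 2)]
Fold 1: move[4]->D => DRUUDURR INVALID (collision), skipped
Fold 2: move[6]->U => DRUULUUR VALID
Fold 3: move[0]->L => LRUULUUR INVALID (collision), skipped
Fold 4: move[0]->R => RRUULUUR VALID
Fold 5: move[5]->R => RRUULRUR INVALID (collision), skipped

Answer: XVXVX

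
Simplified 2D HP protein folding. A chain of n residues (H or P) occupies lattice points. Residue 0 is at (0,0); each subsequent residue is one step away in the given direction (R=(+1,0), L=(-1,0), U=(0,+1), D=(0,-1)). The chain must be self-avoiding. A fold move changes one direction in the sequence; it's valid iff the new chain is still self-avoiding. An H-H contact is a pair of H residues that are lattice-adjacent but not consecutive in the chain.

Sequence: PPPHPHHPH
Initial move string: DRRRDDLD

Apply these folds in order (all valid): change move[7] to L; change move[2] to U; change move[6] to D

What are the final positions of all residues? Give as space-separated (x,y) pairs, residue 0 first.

Initial moves: DRRRDDLD
Fold: move[7]->L => DRRRDDLL (positions: [(0, 0), (0, -1), (1, -1), (2, -1), (3, -1), (3, -2), (3, -3), (2, -3), (1, -3)])
Fold: move[2]->U => DRURDDLL (positions: [(0, 0), (0, -1), (1, -1), (1, 0), (2, 0), (2, -1), (2, -2), (1, -2), (0, -2)])
Fold: move[6]->D => DRURDDDL (positions: [(0, 0), (0, -1), (1, -1), (1, 0), (2, 0), (2, -1), (2, -2), (2, -3), (1, -3)])

Answer: (0,0) (0,-1) (1,-1) (1,0) (2,0) (2,-1) (2,-2) (2,-3) (1,-3)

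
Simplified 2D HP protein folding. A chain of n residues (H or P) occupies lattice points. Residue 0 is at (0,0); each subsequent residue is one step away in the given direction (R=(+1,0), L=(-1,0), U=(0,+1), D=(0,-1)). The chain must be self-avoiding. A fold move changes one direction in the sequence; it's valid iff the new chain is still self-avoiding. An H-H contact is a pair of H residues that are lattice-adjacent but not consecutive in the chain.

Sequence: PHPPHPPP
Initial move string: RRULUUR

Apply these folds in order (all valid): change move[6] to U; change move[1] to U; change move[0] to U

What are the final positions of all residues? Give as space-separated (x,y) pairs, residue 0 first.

Initial moves: RRULUUR
Fold: move[6]->U => RRULUUU (positions: [(0, 0), (1, 0), (2, 0), (2, 1), (1, 1), (1, 2), (1, 3), (1, 4)])
Fold: move[1]->U => RUULUUU (positions: [(0, 0), (1, 0), (1, 1), (1, 2), (0, 2), (0, 3), (0, 4), (0, 5)])
Fold: move[0]->U => UUULUUU (positions: [(0, 0), (0, 1), (0, 2), (0, 3), (-1, 3), (-1, 4), (-1, 5), (-1, 6)])

Answer: (0,0) (0,1) (0,2) (0,3) (-1,3) (-1,4) (-1,5) (-1,6)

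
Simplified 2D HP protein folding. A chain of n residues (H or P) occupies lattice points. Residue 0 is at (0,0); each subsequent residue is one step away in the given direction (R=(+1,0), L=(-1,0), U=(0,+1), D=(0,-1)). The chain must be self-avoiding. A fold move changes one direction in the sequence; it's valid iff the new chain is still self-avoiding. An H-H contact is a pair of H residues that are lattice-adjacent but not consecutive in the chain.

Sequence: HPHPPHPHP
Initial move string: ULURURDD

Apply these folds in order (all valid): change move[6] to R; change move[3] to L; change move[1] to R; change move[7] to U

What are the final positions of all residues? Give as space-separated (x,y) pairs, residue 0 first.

Initial moves: ULURURDD
Fold: move[6]->R => ULURURRD (positions: [(0, 0), (0, 1), (-1, 1), (-1, 2), (0, 2), (0, 3), (1, 3), (2, 3), (2, 2)])
Fold: move[3]->L => ULULURRD (positions: [(0, 0), (0, 1), (-1, 1), (-1, 2), (-2, 2), (-2, 3), (-1, 3), (0, 3), (0, 2)])
Fold: move[1]->R => URULURRD (positions: [(0, 0), (0, 1), (1, 1), (1, 2), (0, 2), (0, 3), (1, 3), (2, 3), (2, 2)])
Fold: move[7]->U => URULURRU (positions: [(0, 0), (0, 1), (1, 1), (1, 2), (0, 2), (0, 3), (1, 3), (2, 3), (2, 4)])

Answer: (0,0) (0,1) (1,1) (1,2) (0,2) (0,3) (1,3) (2,3) (2,4)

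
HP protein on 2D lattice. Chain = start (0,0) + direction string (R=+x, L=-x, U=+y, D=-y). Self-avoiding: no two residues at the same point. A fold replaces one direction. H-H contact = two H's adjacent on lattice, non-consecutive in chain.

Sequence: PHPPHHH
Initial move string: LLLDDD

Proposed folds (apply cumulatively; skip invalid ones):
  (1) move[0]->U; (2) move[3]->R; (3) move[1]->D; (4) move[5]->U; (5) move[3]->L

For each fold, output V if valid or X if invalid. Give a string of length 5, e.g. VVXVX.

Answer: VXXXV

Derivation:
Initial: LLLDDD -> [(0, 0), (-1, 0), (-2, 0), (-3, 0), (-3, -1), (-3, -2), (-3, -3)]
Fold 1: move[0]->U => ULLDDD VALID
Fold 2: move[3]->R => ULLRDD INVALID (collision), skipped
Fold 3: move[1]->D => UDLDDD INVALID (collision), skipped
Fold 4: move[5]->U => ULLDDU INVALID (collision), skipped
Fold 5: move[3]->L => ULLLDD VALID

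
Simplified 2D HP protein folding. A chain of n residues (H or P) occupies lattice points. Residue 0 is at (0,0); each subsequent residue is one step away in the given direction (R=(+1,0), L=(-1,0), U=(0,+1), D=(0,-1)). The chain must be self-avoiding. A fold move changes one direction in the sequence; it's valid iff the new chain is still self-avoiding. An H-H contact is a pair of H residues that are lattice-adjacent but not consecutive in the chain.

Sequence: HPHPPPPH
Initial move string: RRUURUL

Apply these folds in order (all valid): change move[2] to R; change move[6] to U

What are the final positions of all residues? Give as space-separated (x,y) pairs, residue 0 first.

Initial moves: RRUURUL
Fold: move[2]->R => RRRURUL (positions: [(0, 0), (1, 0), (2, 0), (3, 0), (3, 1), (4, 1), (4, 2), (3, 2)])
Fold: move[6]->U => RRRURUU (positions: [(0, 0), (1, 0), (2, 0), (3, 0), (3, 1), (4, 1), (4, 2), (4, 3)])

Answer: (0,0) (1,0) (2,0) (3,0) (3,1) (4,1) (4,2) (4,3)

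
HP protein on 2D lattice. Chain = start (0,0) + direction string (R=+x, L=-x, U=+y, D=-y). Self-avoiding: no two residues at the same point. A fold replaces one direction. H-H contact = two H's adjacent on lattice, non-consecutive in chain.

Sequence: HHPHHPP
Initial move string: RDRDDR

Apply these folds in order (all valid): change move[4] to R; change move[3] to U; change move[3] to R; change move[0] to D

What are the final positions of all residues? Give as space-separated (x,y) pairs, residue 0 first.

Initial moves: RDRDDR
Fold: move[4]->R => RDRDRR (positions: [(0, 0), (1, 0), (1, -1), (2, -1), (2, -2), (3, -2), (4, -2)])
Fold: move[3]->U => RDRURR (positions: [(0, 0), (1, 0), (1, -1), (2, -1), (2, 0), (3, 0), (4, 0)])
Fold: move[3]->R => RDRRRR (positions: [(0, 0), (1, 0), (1, -1), (2, -1), (3, -1), (4, -1), (5, -1)])
Fold: move[0]->D => DDRRRR (positions: [(0, 0), (0, -1), (0, -2), (1, -2), (2, -2), (3, -2), (4, -2)])

Answer: (0,0) (0,-1) (0,-2) (1,-2) (2,-2) (3,-2) (4,-2)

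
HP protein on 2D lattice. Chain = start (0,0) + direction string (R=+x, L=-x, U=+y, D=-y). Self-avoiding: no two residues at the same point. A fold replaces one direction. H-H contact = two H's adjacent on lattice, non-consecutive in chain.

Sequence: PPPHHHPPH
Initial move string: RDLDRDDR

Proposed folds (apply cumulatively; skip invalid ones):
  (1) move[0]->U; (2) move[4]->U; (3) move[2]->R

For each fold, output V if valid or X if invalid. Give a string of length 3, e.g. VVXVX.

Initial: RDLDRDDR -> [(0, 0), (1, 0), (1, -1), (0, -1), (0, -2), (1, -2), (1, -3), (1, -4), (2, -4)]
Fold 1: move[0]->U => UDLDRDDR INVALID (collision), skipped
Fold 2: move[4]->U => RDLDUDDR INVALID (collision), skipped
Fold 3: move[2]->R => RDRDRDDR VALID

Answer: XXV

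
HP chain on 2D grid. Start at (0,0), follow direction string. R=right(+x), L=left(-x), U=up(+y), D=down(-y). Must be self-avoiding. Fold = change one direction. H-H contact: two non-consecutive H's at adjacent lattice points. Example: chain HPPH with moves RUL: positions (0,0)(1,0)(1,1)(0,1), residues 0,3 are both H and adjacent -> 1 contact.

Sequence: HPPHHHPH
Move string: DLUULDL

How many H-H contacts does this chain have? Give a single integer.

Answer: 1

Derivation:
Positions: [(0, 0), (0, -1), (-1, -1), (-1, 0), (-1, 1), (-2, 1), (-2, 0), (-3, 0)]
H-H contact: residue 0 @(0,0) - residue 3 @(-1, 0)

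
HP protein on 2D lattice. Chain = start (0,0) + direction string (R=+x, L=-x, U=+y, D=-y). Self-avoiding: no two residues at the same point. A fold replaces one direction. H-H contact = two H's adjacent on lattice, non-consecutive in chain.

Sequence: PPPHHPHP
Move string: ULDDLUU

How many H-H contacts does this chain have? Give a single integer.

Answer: 1

Derivation:
Positions: [(0, 0), (0, 1), (-1, 1), (-1, 0), (-1, -1), (-2, -1), (-2, 0), (-2, 1)]
H-H contact: residue 3 @(-1,0) - residue 6 @(-2, 0)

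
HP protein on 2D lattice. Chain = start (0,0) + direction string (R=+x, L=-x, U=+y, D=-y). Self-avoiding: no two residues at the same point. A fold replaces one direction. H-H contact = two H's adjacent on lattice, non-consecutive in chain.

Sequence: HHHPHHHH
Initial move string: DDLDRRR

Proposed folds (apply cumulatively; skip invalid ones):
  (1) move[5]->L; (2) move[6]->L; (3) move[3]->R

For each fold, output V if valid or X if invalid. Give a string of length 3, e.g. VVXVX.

Initial: DDLDRRR -> [(0, 0), (0, -1), (0, -2), (-1, -2), (-1, -3), (0, -3), (1, -3), (2, -3)]
Fold 1: move[5]->L => DDLDRLR INVALID (collision), skipped
Fold 2: move[6]->L => DDLDRRL INVALID (collision), skipped
Fold 3: move[3]->R => DDLRRRR INVALID (collision), skipped

Answer: XXX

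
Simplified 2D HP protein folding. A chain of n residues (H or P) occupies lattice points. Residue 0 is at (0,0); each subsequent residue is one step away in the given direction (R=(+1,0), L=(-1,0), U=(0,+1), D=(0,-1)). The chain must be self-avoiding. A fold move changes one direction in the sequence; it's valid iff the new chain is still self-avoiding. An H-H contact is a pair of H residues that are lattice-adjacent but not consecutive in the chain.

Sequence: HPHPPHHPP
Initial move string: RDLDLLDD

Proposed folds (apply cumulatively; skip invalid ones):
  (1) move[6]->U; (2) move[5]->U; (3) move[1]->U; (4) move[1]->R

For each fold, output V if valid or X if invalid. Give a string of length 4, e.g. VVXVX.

Initial: RDLDLLDD -> [(0, 0), (1, 0), (1, -1), (0, -1), (0, -2), (-1, -2), (-2, -2), (-2, -3), (-2, -4)]
Fold 1: move[6]->U => RDLDLLUD INVALID (collision), skipped
Fold 2: move[5]->U => RDLDLUDD INVALID (collision), skipped
Fold 3: move[1]->U => RULDLLDD INVALID (collision), skipped
Fold 4: move[1]->R => RRLDLLDD INVALID (collision), skipped

Answer: XXXX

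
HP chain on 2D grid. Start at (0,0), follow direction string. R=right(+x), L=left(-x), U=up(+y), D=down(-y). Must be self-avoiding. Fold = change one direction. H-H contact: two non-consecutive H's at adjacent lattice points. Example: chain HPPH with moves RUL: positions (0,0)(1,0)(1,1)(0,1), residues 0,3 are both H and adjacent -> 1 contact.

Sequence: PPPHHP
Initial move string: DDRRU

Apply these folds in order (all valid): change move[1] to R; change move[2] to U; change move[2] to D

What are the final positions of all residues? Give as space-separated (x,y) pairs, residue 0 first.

Initial moves: DDRRU
Fold: move[1]->R => DRRRU (positions: [(0, 0), (0, -1), (1, -1), (2, -1), (3, -1), (3, 0)])
Fold: move[2]->U => DRURU (positions: [(0, 0), (0, -1), (1, -1), (1, 0), (2, 0), (2, 1)])
Fold: move[2]->D => DRDRU (positions: [(0, 0), (0, -1), (1, -1), (1, -2), (2, -2), (2, -1)])

Answer: (0,0) (0,-1) (1,-1) (1,-2) (2,-2) (2,-1)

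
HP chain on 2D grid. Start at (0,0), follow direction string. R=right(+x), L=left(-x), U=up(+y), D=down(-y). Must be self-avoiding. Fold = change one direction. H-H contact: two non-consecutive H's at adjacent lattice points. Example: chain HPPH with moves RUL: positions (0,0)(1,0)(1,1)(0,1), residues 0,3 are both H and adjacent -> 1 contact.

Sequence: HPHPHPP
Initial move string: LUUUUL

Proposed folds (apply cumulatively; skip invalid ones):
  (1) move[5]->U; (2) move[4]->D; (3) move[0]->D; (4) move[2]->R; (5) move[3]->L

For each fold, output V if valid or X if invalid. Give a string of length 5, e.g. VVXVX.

Answer: VXXVX

Derivation:
Initial: LUUUUL -> [(0, 0), (-1, 0), (-1, 1), (-1, 2), (-1, 3), (-1, 4), (-2, 4)]
Fold 1: move[5]->U => LUUUUU VALID
Fold 2: move[4]->D => LUUUDU INVALID (collision), skipped
Fold 3: move[0]->D => DUUUUU INVALID (collision), skipped
Fold 4: move[2]->R => LURUUU VALID
Fold 5: move[3]->L => LURLUU INVALID (collision), skipped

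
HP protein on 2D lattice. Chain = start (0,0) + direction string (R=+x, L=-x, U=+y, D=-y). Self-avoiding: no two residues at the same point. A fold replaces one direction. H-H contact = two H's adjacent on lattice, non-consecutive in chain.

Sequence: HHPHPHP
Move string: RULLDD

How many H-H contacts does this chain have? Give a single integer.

Answer: 2

Derivation:
Positions: [(0, 0), (1, 0), (1, 1), (0, 1), (-1, 1), (-1, 0), (-1, -1)]
H-H contact: residue 0 @(0,0) - residue 5 @(-1, 0)
H-H contact: residue 0 @(0,0) - residue 3 @(0, 1)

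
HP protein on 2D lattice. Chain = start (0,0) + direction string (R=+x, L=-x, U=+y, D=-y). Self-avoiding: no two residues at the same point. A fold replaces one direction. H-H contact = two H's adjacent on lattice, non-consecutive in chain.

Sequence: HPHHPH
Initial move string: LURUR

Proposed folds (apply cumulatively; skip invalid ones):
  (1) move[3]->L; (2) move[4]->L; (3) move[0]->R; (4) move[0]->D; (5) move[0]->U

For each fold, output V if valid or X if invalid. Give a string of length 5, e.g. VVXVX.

Answer: XVVXV

Derivation:
Initial: LURUR -> [(0, 0), (-1, 0), (-1, 1), (0, 1), (0, 2), (1, 2)]
Fold 1: move[3]->L => LURLR INVALID (collision), skipped
Fold 2: move[4]->L => LURUL VALID
Fold 3: move[0]->R => RURUL VALID
Fold 4: move[0]->D => DURUL INVALID (collision), skipped
Fold 5: move[0]->U => UURUL VALID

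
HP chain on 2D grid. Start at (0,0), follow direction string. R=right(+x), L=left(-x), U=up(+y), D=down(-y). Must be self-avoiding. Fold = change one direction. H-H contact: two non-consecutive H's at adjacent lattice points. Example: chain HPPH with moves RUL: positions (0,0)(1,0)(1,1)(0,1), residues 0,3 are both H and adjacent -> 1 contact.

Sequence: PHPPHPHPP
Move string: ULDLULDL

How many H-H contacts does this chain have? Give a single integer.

Positions: [(0, 0), (0, 1), (-1, 1), (-1, 0), (-2, 0), (-2, 1), (-3, 1), (-3, 0), (-4, 0)]
No H-H contacts found.

Answer: 0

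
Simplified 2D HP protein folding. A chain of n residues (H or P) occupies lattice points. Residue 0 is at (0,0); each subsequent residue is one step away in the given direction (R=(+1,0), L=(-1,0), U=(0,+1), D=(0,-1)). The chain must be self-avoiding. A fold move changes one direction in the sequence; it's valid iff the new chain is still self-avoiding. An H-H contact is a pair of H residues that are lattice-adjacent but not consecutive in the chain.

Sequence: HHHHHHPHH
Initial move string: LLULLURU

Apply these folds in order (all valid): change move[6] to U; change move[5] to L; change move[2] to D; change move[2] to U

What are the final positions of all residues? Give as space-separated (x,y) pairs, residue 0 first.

Initial moves: LLULLURU
Fold: move[6]->U => LLULLUUU (positions: [(0, 0), (-1, 0), (-2, 0), (-2, 1), (-3, 1), (-4, 1), (-4, 2), (-4, 3), (-4, 4)])
Fold: move[5]->L => LLULLLUU (positions: [(0, 0), (-1, 0), (-2, 0), (-2, 1), (-3, 1), (-4, 1), (-5, 1), (-5, 2), (-5, 3)])
Fold: move[2]->D => LLDLLLUU (positions: [(0, 0), (-1, 0), (-2, 0), (-2, -1), (-3, -1), (-4, -1), (-5, -1), (-5, 0), (-5, 1)])
Fold: move[2]->U => LLULLLUU (positions: [(0, 0), (-1, 0), (-2, 0), (-2, 1), (-3, 1), (-4, 1), (-5, 1), (-5, 2), (-5, 3)])

Answer: (0,0) (-1,0) (-2,0) (-2,1) (-3,1) (-4,1) (-5,1) (-5,2) (-5,3)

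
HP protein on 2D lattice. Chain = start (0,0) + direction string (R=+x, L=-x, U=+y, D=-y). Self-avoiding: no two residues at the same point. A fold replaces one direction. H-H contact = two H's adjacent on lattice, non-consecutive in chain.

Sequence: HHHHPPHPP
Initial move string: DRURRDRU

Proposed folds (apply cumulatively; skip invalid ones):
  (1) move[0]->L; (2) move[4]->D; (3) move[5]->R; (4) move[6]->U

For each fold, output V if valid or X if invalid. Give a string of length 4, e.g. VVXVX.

Answer: XVVV

Derivation:
Initial: DRURRDRU -> [(0, 0), (0, -1), (1, -1), (1, 0), (2, 0), (3, 0), (3, -1), (4, -1), (4, 0)]
Fold 1: move[0]->L => LRURRDRU INVALID (collision), skipped
Fold 2: move[4]->D => DRURDDRU VALID
Fold 3: move[5]->R => DRURDRRU VALID
Fold 4: move[6]->U => DRURDRUU VALID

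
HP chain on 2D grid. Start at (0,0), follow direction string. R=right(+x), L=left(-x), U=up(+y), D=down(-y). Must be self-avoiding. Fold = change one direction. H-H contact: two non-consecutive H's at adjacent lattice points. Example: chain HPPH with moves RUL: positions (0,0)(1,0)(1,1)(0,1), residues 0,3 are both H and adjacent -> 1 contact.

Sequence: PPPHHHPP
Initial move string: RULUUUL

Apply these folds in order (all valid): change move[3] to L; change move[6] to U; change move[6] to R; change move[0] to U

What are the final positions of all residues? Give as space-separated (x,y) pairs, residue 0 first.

Initial moves: RULUUUL
Fold: move[3]->L => RULLUUL (positions: [(0, 0), (1, 0), (1, 1), (0, 1), (-1, 1), (-1, 2), (-1, 3), (-2, 3)])
Fold: move[6]->U => RULLUUU (positions: [(0, 0), (1, 0), (1, 1), (0, 1), (-1, 1), (-1, 2), (-1, 3), (-1, 4)])
Fold: move[6]->R => RULLUUR (positions: [(0, 0), (1, 0), (1, 1), (0, 1), (-1, 1), (-1, 2), (-1, 3), (0, 3)])
Fold: move[0]->U => UULLUUR (positions: [(0, 0), (0, 1), (0, 2), (-1, 2), (-2, 2), (-2, 3), (-2, 4), (-1, 4)])

Answer: (0,0) (0,1) (0,2) (-1,2) (-2,2) (-2,3) (-2,4) (-1,4)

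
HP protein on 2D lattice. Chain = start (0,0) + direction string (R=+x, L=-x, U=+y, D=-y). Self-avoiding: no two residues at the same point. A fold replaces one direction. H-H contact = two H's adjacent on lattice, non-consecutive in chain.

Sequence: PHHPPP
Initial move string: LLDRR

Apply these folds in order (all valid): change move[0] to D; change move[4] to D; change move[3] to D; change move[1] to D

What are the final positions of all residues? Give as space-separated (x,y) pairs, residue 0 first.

Initial moves: LLDRR
Fold: move[0]->D => DLDRR (positions: [(0, 0), (0, -1), (-1, -1), (-1, -2), (0, -2), (1, -2)])
Fold: move[4]->D => DLDRD (positions: [(0, 0), (0, -1), (-1, -1), (-1, -2), (0, -2), (0, -3)])
Fold: move[3]->D => DLDDD (positions: [(0, 0), (0, -1), (-1, -1), (-1, -2), (-1, -3), (-1, -4)])
Fold: move[1]->D => DDDDD (positions: [(0, 0), (0, -1), (0, -2), (0, -3), (0, -4), (0, -5)])

Answer: (0,0) (0,-1) (0,-2) (0,-3) (0,-4) (0,-5)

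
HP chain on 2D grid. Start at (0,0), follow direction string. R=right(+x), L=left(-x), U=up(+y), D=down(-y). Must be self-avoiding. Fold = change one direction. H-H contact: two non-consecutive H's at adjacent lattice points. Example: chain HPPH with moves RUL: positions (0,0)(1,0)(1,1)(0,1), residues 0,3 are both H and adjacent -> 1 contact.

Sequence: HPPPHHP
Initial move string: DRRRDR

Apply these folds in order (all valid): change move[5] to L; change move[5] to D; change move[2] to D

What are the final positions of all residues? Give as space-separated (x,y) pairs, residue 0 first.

Initial moves: DRRRDR
Fold: move[5]->L => DRRRDL (positions: [(0, 0), (0, -1), (1, -1), (2, -1), (3, -1), (3, -2), (2, -2)])
Fold: move[5]->D => DRRRDD (positions: [(0, 0), (0, -1), (1, -1), (2, -1), (3, -1), (3, -2), (3, -3)])
Fold: move[2]->D => DRDRDD (positions: [(0, 0), (0, -1), (1, -1), (1, -2), (2, -2), (2, -3), (2, -4)])

Answer: (0,0) (0,-1) (1,-1) (1,-2) (2,-2) (2,-3) (2,-4)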